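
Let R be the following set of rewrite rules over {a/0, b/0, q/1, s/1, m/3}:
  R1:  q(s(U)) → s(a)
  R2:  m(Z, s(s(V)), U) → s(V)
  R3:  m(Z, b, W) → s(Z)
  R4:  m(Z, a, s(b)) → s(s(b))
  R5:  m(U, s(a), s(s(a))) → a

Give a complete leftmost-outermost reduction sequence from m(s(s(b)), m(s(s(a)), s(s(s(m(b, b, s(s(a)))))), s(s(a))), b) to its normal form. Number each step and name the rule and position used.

s(s(b))

1. m(s(s(b)), m(s(s(a)), s(s(s(m(b, b, s(s(a)))))), s(s(a))), b)  →  m(s(s(b)), s(s(m(b, b, s(s(a))))), b)   [R2 at 2]
2. m(s(s(b)), s(s(m(b, b, s(s(a))))), b)  →  s(m(b, b, s(s(a))))   [R2 at ε]
3. s(m(b, b, s(s(a))))  →  s(s(b))   [R3 at 1]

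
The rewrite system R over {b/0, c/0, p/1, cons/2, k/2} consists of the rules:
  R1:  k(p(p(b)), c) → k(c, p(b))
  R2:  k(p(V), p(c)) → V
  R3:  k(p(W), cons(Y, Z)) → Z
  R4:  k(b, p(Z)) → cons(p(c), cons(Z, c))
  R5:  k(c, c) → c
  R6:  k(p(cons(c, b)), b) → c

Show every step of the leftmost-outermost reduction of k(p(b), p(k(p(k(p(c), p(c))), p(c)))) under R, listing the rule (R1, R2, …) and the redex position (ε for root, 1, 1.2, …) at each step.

1. k(p(b), p(k(p(k(p(c), p(c))), p(c))))  →  k(p(b), p(k(p(c), p(c))))   [R2 at 2.1]
2. k(p(b), p(k(p(c), p(c))))  →  k(p(b), p(c))   [R2 at 2.1]
3. k(p(b), p(c))  →  b   [R2 at ε]

b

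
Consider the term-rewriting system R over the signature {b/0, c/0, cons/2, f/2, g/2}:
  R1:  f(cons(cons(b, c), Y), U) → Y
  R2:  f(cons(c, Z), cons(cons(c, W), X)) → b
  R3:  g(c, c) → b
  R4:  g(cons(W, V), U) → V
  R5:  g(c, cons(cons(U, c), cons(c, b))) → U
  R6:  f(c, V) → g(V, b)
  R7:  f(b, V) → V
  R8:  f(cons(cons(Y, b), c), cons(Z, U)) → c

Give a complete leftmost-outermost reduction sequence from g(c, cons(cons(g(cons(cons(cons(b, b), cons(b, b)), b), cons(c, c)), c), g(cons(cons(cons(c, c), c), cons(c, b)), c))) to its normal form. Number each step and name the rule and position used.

b

1. g(c, cons(cons(g(cons(cons(cons(b, b), cons(b, b)), b), cons(c, c)), c), g(cons(cons(cons(c, c), c), cons(c, b)), c)))  →  g(c, cons(cons(b, c), g(cons(cons(cons(c, c), c), cons(c, b)), c)))   [R4 at 2.1.1]
2. g(c, cons(cons(b, c), g(cons(cons(cons(c, c), c), cons(c, b)), c)))  →  g(c, cons(cons(b, c), cons(c, b)))   [R4 at 2.2]
3. g(c, cons(cons(b, c), cons(c, b)))  →  b   [R5 at ε]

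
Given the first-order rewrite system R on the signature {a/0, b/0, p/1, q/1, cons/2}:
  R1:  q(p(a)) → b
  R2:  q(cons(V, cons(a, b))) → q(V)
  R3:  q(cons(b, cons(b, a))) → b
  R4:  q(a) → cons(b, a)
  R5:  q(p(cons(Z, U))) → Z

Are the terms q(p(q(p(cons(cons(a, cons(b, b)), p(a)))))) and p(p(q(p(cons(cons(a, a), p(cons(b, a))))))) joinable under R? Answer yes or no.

Reduce t₁ = q(p(q(p(cons(cons(a, cons(b, b)), p(a)))))):
1. q(p(q(p(cons(cons(a, cons(b, b)), p(a))))))  →  q(p(cons(a, cons(b, b))))   [R5 at 1.1]
2. q(p(cons(a, cons(b, b))))  →  a   [R5 at ε]

Reduce t₂ = p(p(q(p(cons(cons(a, a), p(cons(b, a))))))):
1. p(p(q(p(cons(cons(a, a), p(cons(b, a)))))))  →  p(p(cons(a, a)))   [R5 at 1.1]

no — NF(t₁) = a, NF(t₂) = p(p(cons(a, a)))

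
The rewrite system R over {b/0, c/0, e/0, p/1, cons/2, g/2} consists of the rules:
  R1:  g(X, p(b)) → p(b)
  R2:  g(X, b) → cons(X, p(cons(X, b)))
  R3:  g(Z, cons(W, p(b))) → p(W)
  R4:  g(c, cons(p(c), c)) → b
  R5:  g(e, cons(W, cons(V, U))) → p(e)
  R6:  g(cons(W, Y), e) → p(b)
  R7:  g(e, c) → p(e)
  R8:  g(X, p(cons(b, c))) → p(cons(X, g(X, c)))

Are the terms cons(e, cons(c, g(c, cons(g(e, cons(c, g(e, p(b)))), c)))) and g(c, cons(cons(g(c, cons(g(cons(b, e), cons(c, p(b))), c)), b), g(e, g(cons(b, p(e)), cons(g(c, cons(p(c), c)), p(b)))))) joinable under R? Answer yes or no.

Reduce t₁ = cons(e, cons(c, g(c, cons(g(e, cons(c, g(e, p(b)))), c)))):
1. cons(e, cons(c, g(c, cons(g(e, cons(c, g(e, p(b)))), c))))  →  cons(e, cons(c, g(c, cons(g(e, cons(c, p(b))), c))))   [R1 at 2.2.2.1.2.2]
2. cons(e, cons(c, g(c, cons(g(e, cons(c, p(b))), c))))  →  cons(e, cons(c, g(c, cons(p(c), c))))   [R3 at 2.2.2.1]
3. cons(e, cons(c, g(c, cons(p(c), c))))  →  cons(e, cons(c, b))   [R4 at 2.2]

Reduce t₂ = g(c, cons(cons(g(c, cons(g(cons(b, e), cons(c, p(b))), c)), b), g(e, g(cons(b, p(e)), cons(g(c, cons(p(c), c)), p(b)))))):
1. g(c, cons(cons(g(c, cons(g(cons(b, e), cons(c, p(b))), c)), b), g(e, g(cons(b, p(e)), cons(g(c, cons(p(c), c)), p(b))))))  →  g(c, cons(cons(g(c, cons(p(c), c)), b), g(e, g(cons(b, p(e)), cons(g(c, cons(p(c), c)), p(b))))))   [R3 at 2.1.1.2.1]
2. g(c, cons(cons(g(c, cons(p(c), c)), b), g(e, g(cons(b, p(e)), cons(g(c, cons(p(c), c)), p(b))))))  →  g(c, cons(cons(b, b), g(e, g(cons(b, p(e)), cons(g(c, cons(p(c), c)), p(b))))))   [R4 at 2.1.1]
3. g(c, cons(cons(b, b), g(e, g(cons(b, p(e)), cons(g(c, cons(p(c), c)), p(b))))))  →  g(c, cons(cons(b, b), g(e, p(g(c, cons(p(c), c))))))   [R3 at 2.2.2]
4. g(c, cons(cons(b, b), g(e, p(g(c, cons(p(c), c))))))  →  g(c, cons(cons(b, b), g(e, p(b))))   [R4 at 2.2.2.1]
5. g(c, cons(cons(b, b), g(e, p(b))))  →  g(c, cons(cons(b, b), p(b)))   [R1 at 2.2]
6. g(c, cons(cons(b, b), p(b)))  →  p(cons(b, b))   [R3 at ε]

no — NF(t₁) = cons(e, cons(c, b)), NF(t₂) = p(cons(b, b))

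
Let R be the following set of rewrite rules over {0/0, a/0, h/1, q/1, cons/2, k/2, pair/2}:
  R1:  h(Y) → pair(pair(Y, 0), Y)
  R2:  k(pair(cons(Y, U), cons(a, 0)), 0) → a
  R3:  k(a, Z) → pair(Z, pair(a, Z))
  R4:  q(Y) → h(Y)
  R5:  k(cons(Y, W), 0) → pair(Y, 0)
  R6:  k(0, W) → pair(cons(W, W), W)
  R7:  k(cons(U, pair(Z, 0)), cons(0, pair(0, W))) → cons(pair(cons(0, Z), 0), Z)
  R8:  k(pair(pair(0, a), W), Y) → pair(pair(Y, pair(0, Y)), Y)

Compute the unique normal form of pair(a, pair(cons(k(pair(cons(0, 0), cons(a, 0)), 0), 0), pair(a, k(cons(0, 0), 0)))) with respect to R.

pair(a, pair(cons(a, 0), pair(a, pair(0, 0))))

1. pair(a, pair(cons(k(pair(cons(0, 0), cons(a, 0)), 0), 0), pair(a, k(cons(0, 0), 0))))  →  pair(a, pair(cons(a, 0), pair(a, k(cons(0, 0), 0))))   [R2 at 2.1.1]
2. pair(a, pair(cons(a, 0), pair(a, k(cons(0, 0), 0))))  →  pair(a, pair(cons(a, 0), pair(a, pair(0, 0))))   [R5 at 2.2.2]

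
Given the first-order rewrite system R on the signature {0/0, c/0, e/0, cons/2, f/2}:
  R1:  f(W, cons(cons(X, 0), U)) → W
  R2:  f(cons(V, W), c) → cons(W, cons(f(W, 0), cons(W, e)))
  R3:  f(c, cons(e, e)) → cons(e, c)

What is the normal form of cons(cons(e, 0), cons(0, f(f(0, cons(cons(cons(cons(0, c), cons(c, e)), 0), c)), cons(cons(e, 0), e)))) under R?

cons(cons(e, 0), cons(0, 0))

1. cons(cons(e, 0), cons(0, f(f(0, cons(cons(cons(cons(0, c), cons(c, e)), 0), c)), cons(cons(e, 0), e))))  →  cons(cons(e, 0), cons(0, f(0, cons(cons(cons(cons(0, c), cons(c, e)), 0), c))))   [R1 at 2.2]
2. cons(cons(e, 0), cons(0, f(0, cons(cons(cons(cons(0, c), cons(c, e)), 0), c))))  →  cons(cons(e, 0), cons(0, 0))   [R1 at 2.2]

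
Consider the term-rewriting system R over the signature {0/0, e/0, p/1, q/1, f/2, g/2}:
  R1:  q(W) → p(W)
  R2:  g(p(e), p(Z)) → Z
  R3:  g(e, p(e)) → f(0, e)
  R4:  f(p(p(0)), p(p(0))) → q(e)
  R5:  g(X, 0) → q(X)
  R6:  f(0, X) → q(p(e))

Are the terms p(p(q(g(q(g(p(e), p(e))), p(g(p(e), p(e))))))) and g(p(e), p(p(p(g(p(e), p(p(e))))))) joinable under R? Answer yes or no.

yes — NF(t₁) = p(p(p(e))), NF(t₂) = p(p(p(e)))

Reduce t₁ = p(p(q(g(q(g(p(e), p(e))), p(g(p(e), p(e))))))):
1. p(p(q(g(q(g(p(e), p(e))), p(g(p(e), p(e)))))))  →  p(p(p(g(q(g(p(e), p(e))), p(g(p(e), p(e)))))))   [R1 at 1.1]
2. p(p(p(g(q(g(p(e), p(e))), p(g(p(e), p(e)))))))  →  p(p(p(g(p(g(p(e), p(e))), p(g(p(e), p(e)))))))   [R1 at 1.1.1.1]
3. p(p(p(g(p(g(p(e), p(e))), p(g(p(e), p(e)))))))  →  p(p(p(g(p(e), p(g(p(e), p(e)))))))   [R2 at 1.1.1.1.1]
4. p(p(p(g(p(e), p(g(p(e), p(e)))))))  →  p(p(p(g(p(e), p(e)))))   [R2 at 1.1.1]
5. p(p(p(g(p(e), p(e)))))  →  p(p(p(e)))   [R2 at 1.1.1]

Reduce t₂ = g(p(e), p(p(p(g(p(e), p(p(e))))))):
1. g(p(e), p(p(p(g(p(e), p(p(e)))))))  →  p(p(g(p(e), p(p(e)))))   [R2 at ε]
2. p(p(g(p(e), p(p(e)))))  →  p(p(p(e)))   [R2 at 1.1]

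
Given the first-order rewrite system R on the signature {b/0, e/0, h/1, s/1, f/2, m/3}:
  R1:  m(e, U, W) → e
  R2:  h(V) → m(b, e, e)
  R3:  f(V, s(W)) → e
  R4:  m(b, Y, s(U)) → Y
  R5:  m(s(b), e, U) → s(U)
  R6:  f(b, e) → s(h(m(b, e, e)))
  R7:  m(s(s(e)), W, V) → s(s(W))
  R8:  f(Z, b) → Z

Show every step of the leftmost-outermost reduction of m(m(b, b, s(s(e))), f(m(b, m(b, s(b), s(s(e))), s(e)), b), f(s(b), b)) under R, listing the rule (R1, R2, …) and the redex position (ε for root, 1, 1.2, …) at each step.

s(b)

1. m(m(b, b, s(s(e))), f(m(b, m(b, s(b), s(s(e))), s(e)), b), f(s(b), b))  →  m(b, f(m(b, m(b, s(b), s(s(e))), s(e)), b), f(s(b), b))   [R4 at 1]
2. m(b, f(m(b, m(b, s(b), s(s(e))), s(e)), b), f(s(b), b))  →  m(b, m(b, m(b, s(b), s(s(e))), s(e)), f(s(b), b))   [R8 at 2]
3. m(b, m(b, m(b, s(b), s(s(e))), s(e)), f(s(b), b))  →  m(b, m(b, s(b), s(s(e))), f(s(b), b))   [R4 at 2]
4. m(b, m(b, s(b), s(s(e))), f(s(b), b))  →  m(b, s(b), f(s(b), b))   [R4 at 2]
5. m(b, s(b), f(s(b), b))  →  m(b, s(b), s(b))   [R8 at 3]
6. m(b, s(b), s(b))  →  s(b)   [R4 at ε]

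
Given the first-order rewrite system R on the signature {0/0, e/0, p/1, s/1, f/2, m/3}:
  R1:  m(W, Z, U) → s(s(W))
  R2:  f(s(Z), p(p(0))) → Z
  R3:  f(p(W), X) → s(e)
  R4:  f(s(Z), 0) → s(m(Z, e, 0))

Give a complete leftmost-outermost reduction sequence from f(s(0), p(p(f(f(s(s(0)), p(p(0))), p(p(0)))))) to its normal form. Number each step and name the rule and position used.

1. f(s(0), p(p(f(f(s(s(0)), p(p(0))), p(p(0))))))  →  f(s(0), p(p(f(s(0), p(p(0))))))   [R2 at 2.1.1.1]
2. f(s(0), p(p(f(s(0), p(p(0))))))  →  f(s(0), p(p(0)))   [R2 at 2.1.1]
3. f(s(0), p(p(0)))  →  0   [R2 at ε]

0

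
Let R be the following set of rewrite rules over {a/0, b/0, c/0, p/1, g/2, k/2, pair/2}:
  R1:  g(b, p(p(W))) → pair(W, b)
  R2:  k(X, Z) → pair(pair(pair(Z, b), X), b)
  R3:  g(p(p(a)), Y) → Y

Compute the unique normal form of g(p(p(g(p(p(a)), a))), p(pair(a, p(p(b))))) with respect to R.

p(pair(a, p(p(b))))

1. g(p(p(g(p(p(a)), a))), p(pair(a, p(p(b)))))  →  g(p(p(a)), p(pair(a, p(p(b)))))   [R3 at 1.1.1]
2. g(p(p(a)), p(pair(a, p(p(b)))))  →  p(pair(a, p(p(b))))   [R3 at ε]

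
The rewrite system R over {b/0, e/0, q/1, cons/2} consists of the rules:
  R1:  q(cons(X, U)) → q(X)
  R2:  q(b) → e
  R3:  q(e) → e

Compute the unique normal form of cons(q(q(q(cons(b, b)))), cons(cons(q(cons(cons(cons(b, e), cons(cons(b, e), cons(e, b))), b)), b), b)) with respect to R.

1. cons(q(q(q(cons(b, b)))), cons(cons(q(cons(cons(cons(b, e), cons(cons(b, e), cons(e, b))), b)), b), b))  →  cons(q(q(q(b))), cons(cons(q(cons(cons(cons(b, e), cons(cons(b, e), cons(e, b))), b)), b), b))   [R1 at 1.1.1]
2. cons(q(q(q(b))), cons(cons(q(cons(cons(cons(b, e), cons(cons(b, e), cons(e, b))), b)), b), b))  →  cons(q(q(e)), cons(cons(q(cons(cons(cons(b, e), cons(cons(b, e), cons(e, b))), b)), b), b))   [R2 at 1.1.1]
3. cons(q(q(e)), cons(cons(q(cons(cons(cons(b, e), cons(cons(b, e), cons(e, b))), b)), b), b))  →  cons(q(e), cons(cons(q(cons(cons(cons(b, e), cons(cons(b, e), cons(e, b))), b)), b), b))   [R3 at 1.1]
4. cons(q(e), cons(cons(q(cons(cons(cons(b, e), cons(cons(b, e), cons(e, b))), b)), b), b))  →  cons(e, cons(cons(q(cons(cons(cons(b, e), cons(cons(b, e), cons(e, b))), b)), b), b))   [R3 at 1]
5. cons(e, cons(cons(q(cons(cons(cons(b, e), cons(cons(b, e), cons(e, b))), b)), b), b))  →  cons(e, cons(cons(q(cons(cons(b, e), cons(cons(b, e), cons(e, b)))), b), b))   [R1 at 2.1.1]
6. cons(e, cons(cons(q(cons(cons(b, e), cons(cons(b, e), cons(e, b)))), b), b))  →  cons(e, cons(cons(q(cons(b, e)), b), b))   [R1 at 2.1.1]
7. cons(e, cons(cons(q(cons(b, e)), b), b))  →  cons(e, cons(cons(q(b), b), b))   [R1 at 2.1.1]
8. cons(e, cons(cons(q(b), b), b))  →  cons(e, cons(cons(e, b), b))   [R2 at 2.1.1]

cons(e, cons(cons(e, b), b))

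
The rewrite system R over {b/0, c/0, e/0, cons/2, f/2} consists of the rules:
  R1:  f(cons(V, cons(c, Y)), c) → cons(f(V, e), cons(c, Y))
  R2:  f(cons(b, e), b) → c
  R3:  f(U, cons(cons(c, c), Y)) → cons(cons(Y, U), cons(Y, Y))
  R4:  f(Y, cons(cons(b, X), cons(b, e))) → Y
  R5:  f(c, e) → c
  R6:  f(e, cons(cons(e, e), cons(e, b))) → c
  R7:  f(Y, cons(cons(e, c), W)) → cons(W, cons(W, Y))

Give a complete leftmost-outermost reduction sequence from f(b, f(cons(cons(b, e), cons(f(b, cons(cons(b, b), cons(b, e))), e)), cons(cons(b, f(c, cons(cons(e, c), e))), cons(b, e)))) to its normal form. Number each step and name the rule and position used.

b

1. f(b, f(cons(cons(b, e), cons(f(b, cons(cons(b, b), cons(b, e))), e)), cons(cons(b, f(c, cons(cons(e, c), e))), cons(b, e))))  →  f(b, cons(cons(b, e), cons(f(b, cons(cons(b, b), cons(b, e))), e)))   [R4 at 2]
2. f(b, cons(cons(b, e), cons(f(b, cons(cons(b, b), cons(b, e))), e)))  →  f(b, cons(cons(b, e), cons(b, e)))   [R4 at 2.2.1]
3. f(b, cons(cons(b, e), cons(b, e)))  →  b   [R4 at ε]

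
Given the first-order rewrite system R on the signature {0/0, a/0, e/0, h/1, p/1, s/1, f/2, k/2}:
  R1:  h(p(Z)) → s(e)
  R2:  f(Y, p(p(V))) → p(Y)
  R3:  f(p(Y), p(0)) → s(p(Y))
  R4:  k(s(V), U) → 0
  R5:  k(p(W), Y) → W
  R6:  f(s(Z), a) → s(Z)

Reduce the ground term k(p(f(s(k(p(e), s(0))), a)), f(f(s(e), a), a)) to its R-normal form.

1. k(p(f(s(k(p(e), s(0))), a)), f(f(s(e), a), a))  →  f(s(k(p(e), s(0))), a)   [R5 at ε]
2. f(s(k(p(e), s(0))), a)  →  s(k(p(e), s(0)))   [R6 at ε]
3. s(k(p(e), s(0)))  →  s(e)   [R5 at 1]

s(e)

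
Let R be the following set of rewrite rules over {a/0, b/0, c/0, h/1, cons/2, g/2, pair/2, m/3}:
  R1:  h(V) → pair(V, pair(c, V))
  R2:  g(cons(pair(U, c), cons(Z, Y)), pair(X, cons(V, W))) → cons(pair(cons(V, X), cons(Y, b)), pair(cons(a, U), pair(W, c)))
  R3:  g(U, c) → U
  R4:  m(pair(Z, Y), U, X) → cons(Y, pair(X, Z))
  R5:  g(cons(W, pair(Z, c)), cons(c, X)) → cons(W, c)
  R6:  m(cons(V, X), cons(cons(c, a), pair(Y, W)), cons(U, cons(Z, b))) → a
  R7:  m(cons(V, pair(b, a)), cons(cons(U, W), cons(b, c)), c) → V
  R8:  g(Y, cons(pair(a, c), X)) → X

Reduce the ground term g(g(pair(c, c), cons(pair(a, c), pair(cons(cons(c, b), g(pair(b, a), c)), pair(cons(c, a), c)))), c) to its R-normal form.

1. g(g(pair(c, c), cons(pair(a, c), pair(cons(cons(c, b), g(pair(b, a), c)), pair(cons(c, a), c)))), c)  →  g(pair(c, c), cons(pair(a, c), pair(cons(cons(c, b), g(pair(b, a), c)), pair(cons(c, a), c))))   [R3 at ε]
2. g(pair(c, c), cons(pair(a, c), pair(cons(cons(c, b), g(pair(b, a), c)), pair(cons(c, a), c))))  →  pair(cons(cons(c, b), g(pair(b, a), c)), pair(cons(c, a), c))   [R8 at ε]
3. pair(cons(cons(c, b), g(pair(b, a), c)), pair(cons(c, a), c))  →  pair(cons(cons(c, b), pair(b, a)), pair(cons(c, a), c))   [R3 at 1.2]

pair(cons(cons(c, b), pair(b, a)), pair(cons(c, a), c))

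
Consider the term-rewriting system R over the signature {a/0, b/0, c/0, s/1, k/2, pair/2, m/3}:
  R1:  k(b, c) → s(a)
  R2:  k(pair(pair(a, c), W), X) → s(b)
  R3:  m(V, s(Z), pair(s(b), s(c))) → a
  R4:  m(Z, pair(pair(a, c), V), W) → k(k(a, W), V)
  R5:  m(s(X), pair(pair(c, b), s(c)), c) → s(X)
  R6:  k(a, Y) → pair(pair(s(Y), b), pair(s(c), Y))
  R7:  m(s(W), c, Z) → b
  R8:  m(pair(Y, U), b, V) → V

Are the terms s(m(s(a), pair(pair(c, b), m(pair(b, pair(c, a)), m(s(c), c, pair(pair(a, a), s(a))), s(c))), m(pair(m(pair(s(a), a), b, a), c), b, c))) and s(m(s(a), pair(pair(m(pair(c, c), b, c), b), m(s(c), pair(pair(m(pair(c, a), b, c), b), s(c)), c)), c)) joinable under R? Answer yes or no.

Reduce t₁ = s(m(s(a), pair(pair(c, b), m(pair(b, pair(c, a)), m(s(c), c, pair(pair(a, a), s(a))), s(c))), m(pair(m(pair(s(a), a), b, a), c), b, c))):
1. s(m(s(a), pair(pair(c, b), m(pair(b, pair(c, a)), m(s(c), c, pair(pair(a, a), s(a))), s(c))), m(pair(m(pair(s(a), a), b, a), c), b, c)))  →  s(m(s(a), pair(pair(c, b), m(pair(b, pair(c, a)), b, s(c))), m(pair(m(pair(s(a), a), b, a), c), b, c)))   [R7 at 1.2.2.2]
2. s(m(s(a), pair(pair(c, b), m(pair(b, pair(c, a)), b, s(c))), m(pair(m(pair(s(a), a), b, a), c), b, c)))  →  s(m(s(a), pair(pair(c, b), s(c)), m(pair(m(pair(s(a), a), b, a), c), b, c)))   [R8 at 1.2.2]
3. s(m(s(a), pair(pair(c, b), s(c)), m(pair(m(pair(s(a), a), b, a), c), b, c)))  →  s(m(s(a), pair(pair(c, b), s(c)), c))   [R8 at 1.3]
4. s(m(s(a), pair(pair(c, b), s(c)), c))  →  s(s(a))   [R5 at 1]

Reduce t₂ = s(m(s(a), pair(pair(m(pair(c, c), b, c), b), m(s(c), pair(pair(m(pair(c, a), b, c), b), s(c)), c)), c)):
1. s(m(s(a), pair(pair(m(pair(c, c), b, c), b), m(s(c), pair(pair(m(pair(c, a), b, c), b), s(c)), c)), c))  →  s(m(s(a), pair(pair(c, b), m(s(c), pair(pair(m(pair(c, a), b, c), b), s(c)), c)), c))   [R8 at 1.2.1.1]
2. s(m(s(a), pair(pair(c, b), m(s(c), pair(pair(m(pair(c, a), b, c), b), s(c)), c)), c))  →  s(m(s(a), pair(pair(c, b), m(s(c), pair(pair(c, b), s(c)), c)), c))   [R8 at 1.2.2.2.1.1]
3. s(m(s(a), pair(pair(c, b), m(s(c), pair(pair(c, b), s(c)), c)), c))  →  s(m(s(a), pair(pair(c, b), s(c)), c))   [R5 at 1.2.2]
4. s(m(s(a), pair(pair(c, b), s(c)), c))  →  s(s(a))   [R5 at 1]

yes — NF(t₁) = s(s(a)), NF(t₂) = s(s(a))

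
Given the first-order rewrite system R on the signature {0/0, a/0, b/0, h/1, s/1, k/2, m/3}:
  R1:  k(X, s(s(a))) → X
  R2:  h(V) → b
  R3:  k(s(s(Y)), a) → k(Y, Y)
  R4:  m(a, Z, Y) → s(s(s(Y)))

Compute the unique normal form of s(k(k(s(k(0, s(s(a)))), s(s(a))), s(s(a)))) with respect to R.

s(s(0))

1. s(k(k(s(k(0, s(s(a)))), s(s(a))), s(s(a))))  →  s(k(s(k(0, s(s(a)))), s(s(a))))   [R1 at 1]
2. s(k(s(k(0, s(s(a)))), s(s(a))))  →  s(s(k(0, s(s(a)))))   [R1 at 1]
3. s(s(k(0, s(s(a)))))  →  s(s(0))   [R1 at 1.1]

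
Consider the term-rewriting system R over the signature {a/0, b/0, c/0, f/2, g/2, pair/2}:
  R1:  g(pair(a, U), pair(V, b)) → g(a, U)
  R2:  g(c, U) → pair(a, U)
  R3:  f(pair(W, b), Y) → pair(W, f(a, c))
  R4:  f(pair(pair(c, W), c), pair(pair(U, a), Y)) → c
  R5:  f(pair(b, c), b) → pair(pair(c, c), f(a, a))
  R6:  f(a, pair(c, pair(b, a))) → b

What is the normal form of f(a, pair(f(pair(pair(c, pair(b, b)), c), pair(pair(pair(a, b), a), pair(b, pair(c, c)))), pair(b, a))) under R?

b

1. f(a, pair(f(pair(pair(c, pair(b, b)), c), pair(pair(pair(a, b), a), pair(b, pair(c, c)))), pair(b, a)))  →  f(a, pair(c, pair(b, a)))   [R4 at 2.1]
2. f(a, pair(c, pair(b, a)))  →  b   [R6 at ε]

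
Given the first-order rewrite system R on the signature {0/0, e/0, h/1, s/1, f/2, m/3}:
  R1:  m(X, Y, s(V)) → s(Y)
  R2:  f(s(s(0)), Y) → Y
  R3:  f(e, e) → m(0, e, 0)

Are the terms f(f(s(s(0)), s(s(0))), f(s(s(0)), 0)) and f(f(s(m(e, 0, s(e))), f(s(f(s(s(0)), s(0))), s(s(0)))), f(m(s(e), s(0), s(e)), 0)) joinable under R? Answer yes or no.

yes — NF(t₁) = 0, NF(t₂) = 0

Reduce t₁ = f(f(s(s(0)), s(s(0))), f(s(s(0)), 0)):
1. f(f(s(s(0)), s(s(0))), f(s(s(0)), 0))  →  f(s(s(0)), f(s(s(0)), 0))   [R2 at 1]
2. f(s(s(0)), f(s(s(0)), 0))  →  f(s(s(0)), 0)   [R2 at ε]
3. f(s(s(0)), 0)  →  0   [R2 at ε]

Reduce t₂ = f(f(s(m(e, 0, s(e))), f(s(f(s(s(0)), s(0))), s(s(0)))), f(m(s(e), s(0), s(e)), 0)):
1. f(f(s(m(e, 0, s(e))), f(s(f(s(s(0)), s(0))), s(s(0)))), f(m(s(e), s(0), s(e)), 0))  →  f(f(s(s(0)), f(s(f(s(s(0)), s(0))), s(s(0)))), f(m(s(e), s(0), s(e)), 0))   [R1 at 1.1.1]
2. f(f(s(s(0)), f(s(f(s(s(0)), s(0))), s(s(0)))), f(m(s(e), s(0), s(e)), 0))  →  f(f(s(f(s(s(0)), s(0))), s(s(0))), f(m(s(e), s(0), s(e)), 0))   [R2 at 1]
3. f(f(s(f(s(s(0)), s(0))), s(s(0))), f(m(s(e), s(0), s(e)), 0))  →  f(f(s(s(0)), s(s(0))), f(m(s(e), s(0), s(e)), 0))   [R2 at 1.1.1]
4. f(f(s(s(0)), s(s(0))), f(m(s(e), s(0), s(e)), 0))  →  f(s(s(0)), f(m(s(e), s(0), s(e)), 0))   [R2 at 1]
5. f(s(s(0)), f(m(s(e), s(0), s(e)), 0))  →  f(m(s(e), s(0), s(e)), 0)   [R2 at ε]
6. f(m(s(e), s(0), s(e)), 0)  →  f(s(s(0)), 0)   [R1 at 1]
7. f(s(s(0)), 0)  →  0   [R2 at ε]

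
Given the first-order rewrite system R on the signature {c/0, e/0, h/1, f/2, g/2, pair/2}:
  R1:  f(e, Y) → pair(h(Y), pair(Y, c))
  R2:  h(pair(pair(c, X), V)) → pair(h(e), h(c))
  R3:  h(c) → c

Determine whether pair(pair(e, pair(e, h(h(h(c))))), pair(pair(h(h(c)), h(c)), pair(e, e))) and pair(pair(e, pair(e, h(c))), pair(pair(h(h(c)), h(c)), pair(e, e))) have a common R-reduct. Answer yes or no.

Reduce t₁ = pair(pair(e, pair(e, h(h(h(c))))), pair(pair(h(h(c)), h(c)), pair(e, e))):
1. pair(pair(e, pair(e, h(h(h(c))))), pair(pair(h(h(c)), h(c)), pair(e, e)))  →  pair(pair(e, pair(e, h(h(c)))), pair(pair(h(h(c)), h(c)), pair(e, e)))   [R3 at 1.2.2.1.1]
2. pair(pair(e, pair(e, h(h(c)))), pair(pair(h(h(c)), h(c)), pair(e, e)))  →  pair(pair(e, pair(e, h(c))), pair(pair(h(h(c)), h(c)), pair(e, e)))   [R3 at 1.2.2.1]
3. pair(pair(e, pair(e, h(c))), pair(pair(h(h(c)), h(c)), pair(e, e)))  →  pair(pair(e, pair(e, c)), pair(pair(h(h(c)), h(c)), pair(e, e)))   [R3 at 1.2.2]
4. pair(pair(e, pair(e, c)), pair(pair(h(h(c)), h(c)), pair(e, e)))  →  pair(pair(e, pair(e, c)), pair(pair(h(c), h(c)), pair(e, e)))   [R3 at 2.1.1.1]
5. pair(pair(e, pair(e, c)), pair(pair(h(c), h(c)), pair(e, e)))  →  pair(pair(e, pair(e, c)), pair(pair(c, h(c)), pair(e, e)))   [R3 at 2.1.1]
6. pair(pair(e, pair(e, c)), pair(pair(c, h(c)), pair(e, e)))  →  pair(pair(e, pair(e, c)), pair(pair(c, c), pair(e, e)))   [R3 at 2.1.2]

Reduce t₂ = pair(pair(e, pair(e, h(c))), pair(pair(h(h(c)), h(c)), pair(e, e))):
1. pair(pair(e, pair(e, h(c))), pair(pair(h(h(c)), h(c)), pair(e, e)))  →  pair(pair(e, pair(e, c)), pair(pair(h(h(c)), h(c)), pair(e, e)))   [R3 at 1.2.2]
2. pair(pair(e, pair(e, c)), pair(pair(h(h(c)), h(c)), pair(e, e)))  →  pair(pair(e, pair(e, c)), pair(pair(h(c), h(c)), pair(e, e)))   [R3 at 2.1.1.1]
3. pair(pair(e, pair(e, c)), pair(pair(h(c), h(c)), pair(e, e)))  →  pair(pair(e, pair(e, c)), pair(pair(c, h(c)), pair(e, e)))   [R3 at 2.1.1]
4. pair(pair(e, pair(e, c)), pair(pair(c, h(c)), pair(e, e)))  →  pair(pair(e, pair(e, c)), pair(pair(c, c), pair(e, e)))   [R3 at 2.1.2]

yes — NF(t₁) = pair(pair(e, pair(e, c)), pair(pair(c, c), pair(e, e))), NF(t₂) = pair(pair(e, pair(e, c)), pair(pair(c, c), pair(e, e)))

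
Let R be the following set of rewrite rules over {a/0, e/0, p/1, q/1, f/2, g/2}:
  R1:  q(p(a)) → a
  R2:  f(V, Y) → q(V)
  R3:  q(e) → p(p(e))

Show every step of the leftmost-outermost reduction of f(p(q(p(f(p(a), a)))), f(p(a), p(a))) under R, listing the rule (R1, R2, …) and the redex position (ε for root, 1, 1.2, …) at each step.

a

1. f(p(q(p(f(p(a), a)))), f(p(a), p(a)))  →  q(p(q(p(f(p(a), a)))))   [R2 at ε]
2. q(p(q(p(f(p(a), a)))))  →  q(p(q(p(q(p(a))))))   [R2 at 1.1.1.1]
3. q(p(q(p(q(p(a))))))  →  q(p(q(p(a))))   [R1 at 1.1.1.1]
4. q(p(q(p(a))))  →  q(p(a))   [R1 at 1.1]
5. q(p(a))  →  a   [R1 at ε]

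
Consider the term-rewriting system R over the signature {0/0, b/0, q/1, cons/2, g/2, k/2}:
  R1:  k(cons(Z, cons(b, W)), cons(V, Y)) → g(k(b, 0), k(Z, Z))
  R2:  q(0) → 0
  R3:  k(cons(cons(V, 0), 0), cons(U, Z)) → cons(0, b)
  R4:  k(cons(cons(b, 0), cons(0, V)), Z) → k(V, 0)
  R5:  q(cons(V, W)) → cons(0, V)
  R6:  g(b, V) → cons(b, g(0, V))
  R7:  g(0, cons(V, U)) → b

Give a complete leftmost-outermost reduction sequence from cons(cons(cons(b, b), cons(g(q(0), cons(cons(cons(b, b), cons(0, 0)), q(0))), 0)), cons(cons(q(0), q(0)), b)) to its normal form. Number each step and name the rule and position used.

cons(cons(cons(b, b), cons(b, 0)), cons(cons(0, 0), b))

1. cons(cons(cons(b, b), cons(g(q(0), cons(cons(cons(b, b), cons(0, 0)), q(0))), 0)), cons(cons(q(0), q(0)), b))  →  cons(cons(cons(b, b), cons(g(0, cons(cons(cons(b, b), cons(0, 0)), q(0))), 0)), cons(cons(q(0), q(0)), b))   [R2 at 1.2.1.1]
2. cons(cons(cons(b, b), cons(g(0, cons(cons(cons(b, b), cons(0, 0)), q(0))), 0)), cons(cons(q(0), q(0)), b))  →  cons(cons(cons(b, b), cons(b, 0)), cons(cons(q(0), q(0)), b))   [R7 at 1.2.1]
3. cons(cons(cons(b, b), cons(b, 0)), cons(cons(q(0), q(0)), b))  →  cons(cons(cons(b, b), cons(b, 0)), cons(cons(0, q(0)), b))   [R2 at 2.1.1]
4. cons(cons(cons(b, b), cons(b, 0)), cons(cons(0, q(0)), b))  →  cons(cons(cons(b, b), cons(b, 0)), cons(cons(0, 0), b))   [R2 at 2.1.2]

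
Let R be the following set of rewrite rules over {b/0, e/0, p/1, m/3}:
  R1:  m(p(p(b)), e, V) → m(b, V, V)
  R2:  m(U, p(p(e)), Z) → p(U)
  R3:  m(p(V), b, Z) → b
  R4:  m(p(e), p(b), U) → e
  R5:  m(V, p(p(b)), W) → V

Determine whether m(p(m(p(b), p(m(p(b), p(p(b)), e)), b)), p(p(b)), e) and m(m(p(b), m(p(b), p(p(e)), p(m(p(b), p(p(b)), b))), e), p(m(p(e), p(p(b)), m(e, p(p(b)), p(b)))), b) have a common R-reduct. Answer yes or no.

yes — NF(t₁) = p(p(b)), NF(t₂) = p(p(b))

Reduce t₁ = m(p(m(p(b), p(m(p(b), p(p(b)), e)), b)), p(p(b)), e):
1. m(p(m(p(b), p(m(p(b), p(p(b)), e)), b)), p(p(b)), e)  →  p(m(p(b), p(m(p(b), p(p(b)), e)), b))   [R5 at ε]
2. p(m(p(b), p(m(p(b), p(p(b)), e)), b))  →  p(m(p(b), p(p(b)), b))   [R5 at 1.2.1]
3. p(m(p(b), p(p(b)), b))  →  p(p(b))   [R5 at 1]

Reduce t₂ = m(m(p(b), m(p(b), p(p(e)), p(m(p(b), p(p(b)), b))), e), p(m(p(e), p(p(b)), m(e, p(p(b)), p(b)))), b):
1. m(m(p(b), m(p(b), p(p(e)), p(m(p(b), p(p(b)), b))), e), p(m(p(e), p(p(b)), m(e, p(p(b)), p(b)))), b)  →  m(m(p(b), p(p(b)), e), p(m(p(e), p(p(b)), m(e, p(p(b)), p(b)))), b)   [R2 at 1.2]
2. m(m(p(b), p(p(b)), e), p(m(p(e), p(p(b)), m(e, p(p(b)), p(b)))), b)  →  m(p(b), p(m(p(e), p(p(b)), m(e, p(p(b)), p(b)))), b)   [R5 at 1]
3. m(p(b), p(m(p(e), p(p(b)), m(e, p(p(b)), p(b)))), b)  →  m(p(b), p(p(e)), b)   [R5 at 2.1]
4. m(p(b), p(p(e)), b)  →  p(p(b))   [R2 at ε]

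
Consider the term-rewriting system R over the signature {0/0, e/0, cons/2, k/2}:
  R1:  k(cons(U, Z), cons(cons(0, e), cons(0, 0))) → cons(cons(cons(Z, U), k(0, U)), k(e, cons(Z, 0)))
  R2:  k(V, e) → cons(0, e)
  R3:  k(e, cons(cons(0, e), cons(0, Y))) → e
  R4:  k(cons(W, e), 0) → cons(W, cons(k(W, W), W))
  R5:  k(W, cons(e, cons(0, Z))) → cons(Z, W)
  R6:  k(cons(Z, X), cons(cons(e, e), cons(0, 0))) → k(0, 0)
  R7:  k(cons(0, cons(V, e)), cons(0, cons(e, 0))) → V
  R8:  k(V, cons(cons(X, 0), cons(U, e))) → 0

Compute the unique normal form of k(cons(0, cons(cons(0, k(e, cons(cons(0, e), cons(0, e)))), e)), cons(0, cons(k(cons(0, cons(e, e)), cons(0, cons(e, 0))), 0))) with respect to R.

1. k(cons(0, cons(cons(0, k(e, cons(cons(0, e), cons(0, e)))), e)), cons(0, cons(k(cons(0, cons(e, e)), cons(0, cons(e, 0))), 0)))  →  k(cons(0, cons(cons(0, e), e)), cons(0, cons(k(cons(0, cons(e, e)), cons(0, cons(e, 0))), 0)))   [R3 at 1.2.1.2]
2. k(cons(0, cons(cons(0, e), e)), cons(0, cons(k(cons(0, cons(e, e)), cons(0, cons(e, 0))), 0)))  →  k(cons(0, cons(cons(0, e), e)), cons(0, cons(e, 0)))   [R7 at 2.2.1]
3. k(cons(0, cons(cons(0, e), e)), cons(0, cons(e, 0)))  →  cons(0, e)   [R7 at ε]

cons(0, e)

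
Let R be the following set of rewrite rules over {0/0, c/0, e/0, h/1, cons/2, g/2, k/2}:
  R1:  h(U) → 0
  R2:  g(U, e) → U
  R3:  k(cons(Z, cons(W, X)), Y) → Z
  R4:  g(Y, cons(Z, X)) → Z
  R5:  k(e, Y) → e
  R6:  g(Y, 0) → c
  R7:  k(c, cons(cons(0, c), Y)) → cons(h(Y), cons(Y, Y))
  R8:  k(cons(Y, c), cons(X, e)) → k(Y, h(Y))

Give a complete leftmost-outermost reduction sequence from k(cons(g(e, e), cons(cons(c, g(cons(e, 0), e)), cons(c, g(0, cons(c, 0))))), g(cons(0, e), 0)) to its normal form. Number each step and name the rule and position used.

1. k(cons(g(e, e), cons(cons(c, g(cons(e, 0), e)), cons(c, g(0, cons(c, 0))))), g(cons(0, e), 0))  →  g(e, e)   [R3 at ε]
2. g(e, e)  →  e   [R2 at ε]

e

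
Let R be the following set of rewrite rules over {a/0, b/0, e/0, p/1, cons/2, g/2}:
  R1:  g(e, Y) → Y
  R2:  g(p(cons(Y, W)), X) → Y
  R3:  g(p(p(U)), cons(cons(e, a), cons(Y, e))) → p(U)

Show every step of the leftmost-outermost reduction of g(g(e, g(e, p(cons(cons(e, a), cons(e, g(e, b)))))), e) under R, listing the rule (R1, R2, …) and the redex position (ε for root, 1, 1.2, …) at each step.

cons(e, a)

1. g(g(e, g(e, p(cons(cons(e, a), cons(e, g(e, b)))))), e)  →  g(g(e, p(cons(cons(e, a), cons(e, g(e, b))))), e)   [R1 at 1]
2. g(g(e, p(cons(cons(e, a), cons(e, g(e, b))))), e)  →  g(p(cons(cons(e, a), cons(e, g(e, b)))), e)   [R1 at 1]
3. g(p(cons(cons(e, a), cons(e, g(e, b)))), e)  →  cons(e, a)   [R2 at ε]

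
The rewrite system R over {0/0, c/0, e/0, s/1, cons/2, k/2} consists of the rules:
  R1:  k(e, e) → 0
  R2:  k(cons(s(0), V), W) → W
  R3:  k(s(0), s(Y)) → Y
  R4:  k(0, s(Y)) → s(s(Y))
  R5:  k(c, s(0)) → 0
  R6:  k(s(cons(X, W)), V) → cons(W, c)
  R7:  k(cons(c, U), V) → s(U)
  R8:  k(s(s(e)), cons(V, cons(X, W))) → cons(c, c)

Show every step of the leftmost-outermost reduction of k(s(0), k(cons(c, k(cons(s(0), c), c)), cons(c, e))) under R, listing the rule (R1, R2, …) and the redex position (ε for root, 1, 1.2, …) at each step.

1. k(s(0), k(cons(c, k(cons(s(0), c), c)), cons(c, e)))  →  k(s(0), s(k(cons(s(0), c), c)))   [R7 at 2]
2. k(s(0), s(k(cons(s(0), c), c)))  →  k(cons(s(0), c), c)   [R3 at ε]
3. k(cons(s(0), c), c)  →  c   [R2 at ε]

c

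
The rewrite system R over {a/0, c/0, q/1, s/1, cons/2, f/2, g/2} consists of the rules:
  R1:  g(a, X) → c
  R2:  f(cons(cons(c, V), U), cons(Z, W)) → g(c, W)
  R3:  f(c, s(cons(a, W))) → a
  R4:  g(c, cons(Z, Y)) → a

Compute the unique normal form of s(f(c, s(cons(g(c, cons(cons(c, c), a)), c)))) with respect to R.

s(a)

1. s(f(c, s(cons(g(c, cons(cons(c, c), a)), c))))  →  s(f(c, s(cons(a, c))))   [R4 at 1.2.1.1]
2. s(f(c, s(cons(a, c))))  →  s(a)   [R3 at 1]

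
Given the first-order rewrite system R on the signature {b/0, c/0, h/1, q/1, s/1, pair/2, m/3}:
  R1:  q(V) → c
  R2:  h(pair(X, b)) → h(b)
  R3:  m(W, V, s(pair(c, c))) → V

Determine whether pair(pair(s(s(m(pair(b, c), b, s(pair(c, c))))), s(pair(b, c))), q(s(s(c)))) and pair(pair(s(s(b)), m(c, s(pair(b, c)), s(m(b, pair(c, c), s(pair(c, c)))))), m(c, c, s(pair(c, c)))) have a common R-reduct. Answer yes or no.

yes — NF(t₁) = pair(pair(s(s(b)), s(pair(b, c))), c), NF(t₂) = pair(pair(s(s(b)), s(pair(b, c))), c)

Reduce t₁ = pair(pair(s(s(m(pair(b, c), b, s(pair(c, c))))), s(pair(b, c))), q(s(s(c)))):
1. pair(pair(s(s(m(pair(b, c), b, s(pair(c, c))))), s(pair(b, c))), q(s(s(c))))  →  pair(pair(s(s(b)), s(pair(b, c))), q(s(s(c))))   [R3 at 1.1.1.1]
2. pair(pair(s(s(b)), s(pair(b, c))), q(s(s(c))))  →  pair(pair(s(s(b)), s(pair(b, c))), c)   [R1 at 2]

Reduce t₂ = pair(pair(s(s(b)), m(c, s(pair(b, c)), s(m(b, pair(c, c), s(pair(c, c)))))), m(c, c, s(pair(c, c)))):
1. pair(pair(s(s(b)), m(c, s(pair(b, c)), s(m(b, pair(c, c), s(pair(c, c)))))), m(c, c, s(pair(c, c))))  →  pair(pair(s(s(b)), m(c, s(pair(b, c)), s(pair(c, c)))), m(c, c, s(pair(c, c))))   [R3 at 1.2.3.1]
2. pair(pair(s(s(b)), m(c, s(pair(b, c)), s(pair(c, c)))), m(c, c, s(pair(c, c))))  →  pair(pair(s(s(b)), s(pair(b, c))), m(c, c, s(pair(c, c))))   [R3 at 1.2]
3. pair(pair(s(s(b)), s(pair(b, c))), m(c, c, s(pair(c, c))))  →  pair(pair(s(s(b)), s(pair(b, c))), c)   [R3 at 2]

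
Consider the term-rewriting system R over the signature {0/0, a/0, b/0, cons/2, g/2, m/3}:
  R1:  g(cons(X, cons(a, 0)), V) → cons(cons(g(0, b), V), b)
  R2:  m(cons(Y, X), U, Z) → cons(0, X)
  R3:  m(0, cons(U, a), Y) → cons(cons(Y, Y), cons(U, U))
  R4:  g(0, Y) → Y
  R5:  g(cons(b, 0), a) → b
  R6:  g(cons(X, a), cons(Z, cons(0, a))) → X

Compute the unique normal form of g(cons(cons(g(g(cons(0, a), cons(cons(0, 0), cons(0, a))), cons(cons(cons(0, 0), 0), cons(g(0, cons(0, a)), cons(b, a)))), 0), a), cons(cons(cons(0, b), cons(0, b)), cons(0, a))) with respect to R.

1. g(cons(cons(g(g(cons(0, a), cons(cons(0, 0), cons(0, a))), cons(cons(cons(0, 0), 0), cons(g(0, cons(0, a)), cons(b, a)))), 0), a), cons(cons(cons(0, b), cons(0, b)), cons(0, a)))  →  cons(g(g(cons(0, a), cons(cons(0, 0), cons(0, a))), cons(cons(cons(0, 0), 0), cons(g(0, cons(0, a)), cons(b, a)))), 0)   [R6 at ε]
2. cons(g(g(cons(0, a), cons(cons(0, 0), cons(0, a))), cons(cons(cons(0, 0), 0), cons(g(0, cons(0, a)), cons(b, a)))), 0)  →  cons(g(0, cons(cons(cons(0, 0), 0), cons(g(0, cons(0, a)), cons(b, a)))), 0)   [R6 at 1.1]
3. cons(g(0, cons(cons(cons(0, 0), 0), cons(g(0, cons(0, a)), cons(b, a)))), 0)  →  cons(cons(cons(cons(0, 0), 0), cons(g(0, cons(0, a)), cons(b, a))), 0)   [R4 at 1]
4. cons(cons(cons(cons(0, 0), 0), cons(g(0, cons(0, a)), cons(b, a))), 0)  →  cons(cons(cons(cons(0, 0), 0), cons(cons(0, a), cons(b, a))), 0)   [R4 at 1.2.1]

cons(cons(cons(cons(0, 0), 0), cons(cons(0, a), cons(b, a))), 0)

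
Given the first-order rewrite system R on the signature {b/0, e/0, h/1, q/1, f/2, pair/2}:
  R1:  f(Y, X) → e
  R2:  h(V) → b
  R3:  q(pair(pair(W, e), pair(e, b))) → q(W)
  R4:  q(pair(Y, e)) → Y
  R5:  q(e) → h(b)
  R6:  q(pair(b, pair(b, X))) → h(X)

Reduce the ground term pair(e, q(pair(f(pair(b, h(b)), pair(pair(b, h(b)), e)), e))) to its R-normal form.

pair(e, e)

1. pair(e, q(pair(f(pair(b, h(b)), pair(pair(b, h(b)), e)), e)))  →  pair(e, f(pair(b, h(b)), pair(pair(b, h(b)), e)))   [R4 at 2]
2. pair(e, f(pair(b, h(b)), pair(pair(b, h(b)), e)))  →  pair(e, e)   [R1 at 2]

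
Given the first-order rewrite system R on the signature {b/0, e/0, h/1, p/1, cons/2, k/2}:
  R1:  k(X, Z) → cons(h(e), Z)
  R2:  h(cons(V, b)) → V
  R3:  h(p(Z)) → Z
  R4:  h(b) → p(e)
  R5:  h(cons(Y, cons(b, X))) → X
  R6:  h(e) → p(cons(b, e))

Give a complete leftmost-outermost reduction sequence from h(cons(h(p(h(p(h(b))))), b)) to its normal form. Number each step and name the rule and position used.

1. h(cons(h(p(h(p(h(b))))), b))  →  h(p(h(p(h(b)))))   [R2 at ε]
2. h(p(h(p(h(b)))))  →  h(p(h(b)))   [R3 at ε]
3. h(p(h(b)))  →  h(b)   [R3 at ε]
4. h(b)  →  p(e)   [R4 at ε]

p(e)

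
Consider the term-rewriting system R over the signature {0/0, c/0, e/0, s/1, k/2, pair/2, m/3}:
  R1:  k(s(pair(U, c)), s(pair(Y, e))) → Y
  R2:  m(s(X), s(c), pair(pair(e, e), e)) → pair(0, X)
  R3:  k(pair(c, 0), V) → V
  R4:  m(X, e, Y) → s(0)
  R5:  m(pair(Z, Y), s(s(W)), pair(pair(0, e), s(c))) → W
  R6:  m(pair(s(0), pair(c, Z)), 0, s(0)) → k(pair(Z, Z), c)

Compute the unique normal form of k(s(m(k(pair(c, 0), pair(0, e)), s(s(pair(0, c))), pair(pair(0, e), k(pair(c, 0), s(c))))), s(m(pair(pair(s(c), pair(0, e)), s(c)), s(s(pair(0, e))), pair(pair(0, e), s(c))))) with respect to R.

1. k(s(m(k(pair(c, 0), pair(0, e)), s(s(pair(0, c))), pair(pair(0, e), k(pair(c, 0), s(c))))), s(m(pair(pair(s(c), pair(0, e)), s(c)), s(s(pair(0, e))), pair(pair(0, e), s(c)))))  →  k(s(m(pair(0, e), s(s(pair(0, c))), pair(pair(0, e), k(pair(c, 0), s(c))))), s(m(pair(pair(s(c), pair(0, e)), s(c)), s(s(pair(0, e))), pair(pair(0, e), s(c)))))   [R3 at 1.1.1]
2. k(s(m(pair(0, e), s(s(pair(0, c))), pair(pair(0, e), k(pair(c, 0), s(c))))), s(m(pair(pair(s(c), pair(0, e)), s(c)), s(s(pair(0, e))), pair(pair(0, e), s(c)))))  →  k(s(m(pair(0, e), s(s(pair(0, c))), pair(pair(0, e), s(c)))), s(m(pair(pair(s(c), pair(0, e)), s(c)), s(s(pair(0, e))), pair(pair(0, e), s(c)))))   [R3 at 1.1.3.2]
3. k(s(m(pair(0, e), s(s(pair(0, c))), pair(pair(0, e), s(c)))), s(m(pair(pair(s(c), pair(0, e)), s(c)), s(s(pair(0, e))), pair(pair(0, e), s(c)))))  →  k(s(pair(0, c)), s(m(pair(pair(s(c), pair(0, e)), s(c)), s(s(pair(0, e))), pair(pair(0, e), s(c)))))   [R5 at 1.1]
4. k(s(pair(0, c)), s(m(pair(pair(s(c), pair(0, e)), s(c)), s(s(pair(0, e))), pair(pair(0, e), s(c)))))  →  k(s(pair(0, c)), s(pair(0, e)))   [R5 at 2.1]
5. k(s(pair(0, c)), s(pair(0, e)))  →  0   [R1 at ε]

0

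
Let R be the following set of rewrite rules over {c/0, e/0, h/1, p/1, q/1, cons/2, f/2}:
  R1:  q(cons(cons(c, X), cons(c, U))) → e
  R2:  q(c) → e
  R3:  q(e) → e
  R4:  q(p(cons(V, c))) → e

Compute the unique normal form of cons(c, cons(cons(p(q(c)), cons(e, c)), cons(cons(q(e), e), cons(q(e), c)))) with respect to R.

1. cons(c, cons(cons(p(q(c)), cons(e, c)), cons(cons(q(e), e), cons(q(e), c))))  →  cons(c, cons(cons(p(e), cons(e, c)), cons(cons(q(e), e), cons(q(e), c))))   [R2 at 2.1.1.1]
2. cons(c, cons(cons(p(e), cons(e, c)), cons(cons(q(e), e), cons(q(e), c))))  →  cons(c, cons(cons(p(e), cons(e, c)), cons(cons(e, e), cons(q(e), c))))   [R3 at 2.2.1.1]
3. cons(c, cons(cons(p(e), cons(e, c)), cons(cons(e, e), cons(q(e), c))))  →  cons(c, cons(cons(p(e), cons(e, c)), cons(cons(e, e), cons(e, c))))   [R3 at 2.2.2.1]

cons(c, cons(cons(p(e), cons(e, c)), cons(cons(e, e), cons(e, c))))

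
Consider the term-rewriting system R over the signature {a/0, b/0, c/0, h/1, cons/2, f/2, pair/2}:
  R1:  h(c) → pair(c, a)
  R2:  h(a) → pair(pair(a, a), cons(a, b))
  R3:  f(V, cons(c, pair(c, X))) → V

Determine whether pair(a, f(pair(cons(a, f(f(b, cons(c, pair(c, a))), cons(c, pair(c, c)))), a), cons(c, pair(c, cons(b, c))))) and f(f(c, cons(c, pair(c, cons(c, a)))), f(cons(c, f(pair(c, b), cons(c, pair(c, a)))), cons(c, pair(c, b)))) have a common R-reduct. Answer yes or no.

Reduce t₁ = pair(a, f(pair(cons(a, f(f(b, cons(c, pair(c, a))), cons(c, pair(c, c)))), a), cons(c, pair(c, cons(b, c))))):
1. pair(a, f(pair(cons(a, f(f(b, cons(c, pair(c, a))), cons(c, pair(c, c)))), a), cons(c, pair(c, cons(b, c)))))  →  pair(a, pair(cons(a, f(f(b, cons(c, pair(c, a))), cons(c, pair(c, c)))), a))   [R3 at 2]
2. pair(a, pair(cons(a, f(f(b, cons(c, pair(c, a))), cons(c, pair(c, c)))), a))  →  pair(a, pair(cons(a, f(b, cons(c, pair(c, a)))), a))   [R3 at 2.1.2]
3. pair(a, pair(cons(a, f(b, cons(c, pair(c, a)))), a))  →  pair(a, pair(cons(a, b), a))   [R3 at 2.1.2]

Reduce t₂ = f(f(c, cons(c, pair(c, cons(c, a)))), f(cons(c, f(pair(c, b), cons(c, pair(c, a)))), cons(c, pair(c, b)))):
1. f(f(c, cons(c, pair(c, cons(c, a)))), f(cons(c, f(pair(c, b), cons(c, pair(c, a)))), cons(c, pair(c, b))))  →  f(c, f(cons(c, f(pair(c, b), cons(c, pair(c, a)))), cons(c, pair(c, b))))   [R3 at 1]
2. f(c, f(cons(c, f(pair(c, b), cons(c, pair(c, a)))), cons(c, pair(c, b))))  →  f(c, cons(c, f(pair(c, b), cons(c, pair(c, a)))))   [R3 at 2]
3. f(c, cons(c, f(pair(c, b), cons(c, pair(c, a)))))  →  f(c, cons(c, pair(c, b)))   [R3 at 2.2]
4. f(c, cons(c, pair(c, b)))  →  c   [R3 at ε]

no — NF(t₁) = pair(a, pair(cons(a, b), a)), NF(t₂) = c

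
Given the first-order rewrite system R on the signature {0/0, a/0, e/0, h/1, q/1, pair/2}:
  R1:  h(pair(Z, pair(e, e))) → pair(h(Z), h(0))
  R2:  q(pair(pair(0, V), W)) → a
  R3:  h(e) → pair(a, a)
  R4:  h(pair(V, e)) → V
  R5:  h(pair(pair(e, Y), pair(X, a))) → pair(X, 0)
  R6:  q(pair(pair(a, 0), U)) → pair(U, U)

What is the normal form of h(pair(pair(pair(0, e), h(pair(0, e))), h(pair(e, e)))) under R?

pair(pair(0, e), 0)

1. h(pair(pair(pair(0, e), h(pair(0, e))), h(pair(e, e))))  →  h(pair(pair(pair(0, e), 0), h(pair(e, e))))   [R4 at 1.1.2]
2. h(pair(pair(pair(0, e), 0), h(pair(e, e))))  →  h(pair(pair(pair(0, e), 0), e))   [R4 at 1.2]
3. h(pair(pair(pair(0, e), 0), e))  →  pair(pair(0, e), 0)   [R4 at ε]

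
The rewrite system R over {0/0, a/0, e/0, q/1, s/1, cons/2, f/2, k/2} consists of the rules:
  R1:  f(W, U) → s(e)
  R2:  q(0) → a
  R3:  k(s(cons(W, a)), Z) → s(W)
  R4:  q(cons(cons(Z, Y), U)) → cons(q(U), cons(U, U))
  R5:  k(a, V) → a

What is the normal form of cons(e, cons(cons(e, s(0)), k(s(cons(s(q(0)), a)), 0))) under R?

cons(e, cons(cons(e, s(0)), s(s(a))))

1. cons(e, cons(cons(e, s(0)), k(s(cons(s(q(0)), a)), 0)))  →  cons(e, cons(cons(e, s(0)), s(s(q(0)))))   [R3 at 2.2]
2. cons(e, cons(cons(e, s(0)), s(s(q(0)))))  →  cons(e, cons(cons(e, s(0)), s(s(a))))   [R2 at 2.2.1.1]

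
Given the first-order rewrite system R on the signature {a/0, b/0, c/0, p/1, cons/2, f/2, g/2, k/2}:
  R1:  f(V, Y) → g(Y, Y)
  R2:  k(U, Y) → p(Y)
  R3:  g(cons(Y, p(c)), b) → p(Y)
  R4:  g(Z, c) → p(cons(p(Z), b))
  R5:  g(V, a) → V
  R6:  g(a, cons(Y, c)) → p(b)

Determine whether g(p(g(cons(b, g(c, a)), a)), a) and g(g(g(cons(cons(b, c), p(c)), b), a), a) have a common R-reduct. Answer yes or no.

yes — NF(t₁) = p(cons(b, c)), NF(t₂) = p(cons(b, c))

Reduce t₁ = g(p(g(cons(b, g(c, a)), a)), a):
1. g(p(g(cons(b, g(c, a)), a)), a)  →  p(g(cons(b, g(c, a)), a))   [R5 at ε]
2. p(g(cons(b, g(c, a)), a))  →  p(cons(b, g(c, a)))   [R5 at 1]
3. p(cons(b, g(c, a)))  →  p(cons(b, c))   [R5 at 1.2]

Reduce t₂ = g(g(g(cons(cons(b, c), p(c)), b), a), a):
1. g(g(g(cons(cons(b, c), p(c)), b), a), a)  →  g(g(cons(cons(b, c), p(c)), b), a)   [R5 at ε]
2. g(g(cons(cons(b, c), p(c)), b), a)  →  g(cons(cons(b, c), p(c)), b)   [R5 at ε]
3. g(cons(cons(b, c), p(c)), b)  →  p(cons(b, c))   [R3 at ε]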